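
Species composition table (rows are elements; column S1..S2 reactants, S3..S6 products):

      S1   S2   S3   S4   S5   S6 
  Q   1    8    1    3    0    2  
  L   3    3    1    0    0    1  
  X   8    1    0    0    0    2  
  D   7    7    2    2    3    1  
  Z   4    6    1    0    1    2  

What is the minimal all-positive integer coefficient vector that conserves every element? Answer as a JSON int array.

Coefficients: [1, 2, 4, 1, 2, 5]

Q: 1·1+2·8 = 17 | 4·1+1·3+2·0+5·2 = 17
L: 1·3+2·3 = 9 | 4·1+1·0+2·0+5·1 = 9
X: 1·8+2·1 = 10 | 4·0+1·0+2·0+5·2 = 10
D: 1·7+2·7 = 21 | 4·2+1·2+2·3+5·1 = 21
Z: 1·4+2·6 = 16 | 4·1+1·0+2·1+5·2 = 16
gcd(1,2,4,1,2,5) = 1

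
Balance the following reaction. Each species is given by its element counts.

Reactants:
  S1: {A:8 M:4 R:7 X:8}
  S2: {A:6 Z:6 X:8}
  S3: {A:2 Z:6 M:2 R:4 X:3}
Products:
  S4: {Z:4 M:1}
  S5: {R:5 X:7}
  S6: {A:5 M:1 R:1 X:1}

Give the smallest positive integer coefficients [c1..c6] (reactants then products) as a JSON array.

A: 1·8+1·6+3·2 = 20 | 6·0+3·0+4·5 = 20
Z: 1·0+1·6+3·6 = 24 | 6·4+3·0+4·0 = 24
M: 1·4+1·0+3·2 = 10 | 6·1+3·0+4·1 = 10
R: 1·7+1·0+3·4 = 19 | 6·0+3·5+4·1 = 19
X: 1·8+1·8+3·3 = 25 | 6·0+3·7+4·1 = 25
gcd(1,1,3,6,3,4) = 1

Coefficients: [1, 1, 3, 6, 3, 4]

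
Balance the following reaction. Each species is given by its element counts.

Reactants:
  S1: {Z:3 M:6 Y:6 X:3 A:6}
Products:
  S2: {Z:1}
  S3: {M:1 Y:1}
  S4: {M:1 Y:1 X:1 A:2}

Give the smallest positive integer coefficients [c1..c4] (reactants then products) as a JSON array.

Coefficients: [1, 3, 3, 3]

Z: 1·3 = 3 | 3·1+3·0+3·0 = 3
M: 1·6 = 6 | 3·0+3·1+3·1 = 6
Y: 1·6 = 6 | 3·0+3·1+3·1 = 6
X: 1·3 = 3 | 3·0+3·0+3·1 = 3
A: 1·6 = 6 | 3·0+3·0+3·2 = 6
gcd(1,3,3,3) = 1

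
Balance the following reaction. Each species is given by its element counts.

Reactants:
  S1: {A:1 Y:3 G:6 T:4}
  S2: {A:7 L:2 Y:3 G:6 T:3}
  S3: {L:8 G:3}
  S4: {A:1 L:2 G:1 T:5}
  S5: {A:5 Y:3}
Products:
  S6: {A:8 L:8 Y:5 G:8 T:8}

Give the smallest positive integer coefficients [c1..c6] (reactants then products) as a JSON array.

A: 3·1+2·7+4·0+6·1+5·5 = 48 | 6·8 = 48
L: 3·0+2·2+4·8+6·2+5·0 = 48 | 6·8 = 48
Y: 3·3+2·3+4·0+6·0+5·3 = 30 | 6·5 = 30
G: 3·6+2·6+4·3+6·1+5·0 = 48 | 6·8 = 48
T: 3·4+2·3+4·0+6·5+5·0 = 48 | 6·8 = 48
gcd(3,2,4,6,5,6) = 1

Coefficients: [3, 2, 4, 6, 5, 6]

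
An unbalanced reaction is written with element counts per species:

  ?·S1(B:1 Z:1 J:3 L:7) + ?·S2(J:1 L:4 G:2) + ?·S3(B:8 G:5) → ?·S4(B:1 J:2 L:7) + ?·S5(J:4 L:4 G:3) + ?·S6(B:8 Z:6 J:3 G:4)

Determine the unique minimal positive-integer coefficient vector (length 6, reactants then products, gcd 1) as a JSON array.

Coefficients: [6, 1, 1, 6, 1, 1]

B: 6·1+1·0+1·8 = 14 | 6·1+1·0+1·8 = 14
Z: 6·1+1·0+1·0 = 6 | 6·0+1·0+1·6 = 6
J: 6·3+1·1+1·0 = 19 | 6·2+1·4+1·3 = 19
L: 6·7+1·4+1·0 = 46 | 6·7+1·4+1·0 = 46
G: 6·0+1·2+1·5 = 7 | 6·0+1·3+1·4 = 7
gcd(6,1,1,6,1,1) = 1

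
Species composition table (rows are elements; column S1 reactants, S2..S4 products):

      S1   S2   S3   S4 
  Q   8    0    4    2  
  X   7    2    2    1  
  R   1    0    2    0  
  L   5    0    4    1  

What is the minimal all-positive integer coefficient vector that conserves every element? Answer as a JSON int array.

Q: 2·8 = 16 | 3·0+1·4+6·2 = 16
X: 2·7 = 14 | 3·2+1·2+6·1 = 14
R: 2·1 = 2 | 3·0+1·2+6·0 = 2
L: 2·5 = 10 | 3·0+1·4+6·1 = 10
gcd(2,3,1,6) = 1

Coefficients: [2, 3, 1, 6]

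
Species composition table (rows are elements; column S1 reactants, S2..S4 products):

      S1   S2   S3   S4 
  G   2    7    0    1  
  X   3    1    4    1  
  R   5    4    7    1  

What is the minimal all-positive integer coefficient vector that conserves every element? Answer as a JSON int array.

Coefficients: [6, 1, 3, 5]

G: 6·2 = 12 | 1·7+3·0+5·1 = 12
X: 6·3 = 18 | 1·1+3·4+5·1 = 18
R: 6·5 = 30 | 1·4+3·7+5·1 = 30
gcd(6,1,3,5) = 1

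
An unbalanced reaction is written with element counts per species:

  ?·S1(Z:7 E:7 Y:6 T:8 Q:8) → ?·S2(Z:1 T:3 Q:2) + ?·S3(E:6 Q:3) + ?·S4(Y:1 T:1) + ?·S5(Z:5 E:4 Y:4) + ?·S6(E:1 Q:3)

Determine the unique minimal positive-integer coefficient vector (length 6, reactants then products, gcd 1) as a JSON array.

Coefficients: [3, 6, 1, 6, 3, 3]

Z: 3·7 = 21 | 6·1+1·0+6·0+3·5+3·0 = 21
E: 3·7 = 21 | 6·0+1·6+6·0+3·4+3·1 = 21
Y: 3·6 = 18 | 6·0+1·0+6·1+3·4+3·0 = 18
T: 3·8 = 24 | 6·3+1·0+6·1+3·0+3·0 = 24
Q: 3·8 = 24 | 6·2+1·3+6·0+3·0+3·3 = 24
gcd(3,6,1,6,3,3) = 1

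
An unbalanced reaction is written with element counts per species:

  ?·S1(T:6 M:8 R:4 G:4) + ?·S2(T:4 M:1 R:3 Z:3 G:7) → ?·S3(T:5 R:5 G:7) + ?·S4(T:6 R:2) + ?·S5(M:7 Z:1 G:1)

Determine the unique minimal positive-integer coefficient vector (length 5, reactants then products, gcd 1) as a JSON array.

Coefficients: [5, 2, 4, 3, 6]

T: 5·6+2·4 = 38 | 4·5+3·6+6·0 = 38
M: 5·8+2·1 = 42 | 4·0+3·0+6·7 = 42
R: 5·4+2·3 = 26 | 4·5+3·2+6·0 = 26
Z: 5·0+2·3 = 6 | 4·0+3·0+6·1 = 6
G: 5·4+2·7 = 34 | 4·7+3·0+6·1 = 34
gcd(5,2,4,3,6) = 1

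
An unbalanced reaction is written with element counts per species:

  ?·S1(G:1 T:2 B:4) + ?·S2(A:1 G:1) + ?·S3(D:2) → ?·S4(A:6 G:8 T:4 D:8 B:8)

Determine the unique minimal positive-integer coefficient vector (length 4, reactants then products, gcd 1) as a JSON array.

Coefficients: [2, 6, 4, 1]

A: 2·0+6·1+4·0 = 6 | 1·6 = 6
G: 2·1+6·1+4·0 = 8 | 1·8 = 8
T: 2·2+6·0+4·0 = 4 | 1·4 = 4
D: 2·0+6·0+4·2 = 8 | 1·8 = 8
B: 2·4+6·0+4·0 = 8 | 1·8 = 8
gcd(2,6,4,1) = 1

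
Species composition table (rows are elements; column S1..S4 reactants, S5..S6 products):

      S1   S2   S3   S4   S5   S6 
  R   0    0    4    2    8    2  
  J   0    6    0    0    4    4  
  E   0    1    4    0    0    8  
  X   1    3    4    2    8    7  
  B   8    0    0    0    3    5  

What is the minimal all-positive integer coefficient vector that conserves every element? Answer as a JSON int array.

Coefficients: [3, 4, 5, 5, 3, 3]

R: 3·0+4·0+5·4+5·2 = 30 | 3·8+3·2 = 30
J: 3·0+4·6+5·0+5·0 = 24 | 3·4+3·4 = 24
E: 3·0+4·1+5·4+5·0 = 24 | 3·0+3·8 = 24
X: 3·1+4·3+5·4+5·2 = 45 | 3·8+3·7 = 45
B: 3·8+4·0+5·0+5·0 = 24 | 3·3+3·5 = 24
gcd(3,4,5,5,3,3) = 1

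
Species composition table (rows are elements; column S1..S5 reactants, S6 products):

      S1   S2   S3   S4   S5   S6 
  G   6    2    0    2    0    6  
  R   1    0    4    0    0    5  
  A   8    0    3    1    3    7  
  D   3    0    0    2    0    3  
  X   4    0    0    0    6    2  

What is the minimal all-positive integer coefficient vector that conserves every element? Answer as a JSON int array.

Coefficients: [1, 6, 6, 6, 1, 5]

G: 1·6+6·2+6·0+6·2+1·0 = 30 | 5·6 = 30
R: 1·1+6·0+6·4+6·0+1·0 = 25 | 5·5 = 25
A: 1·8+6·0+6·3+6·1+1·3 = 35 | 5·7 = 35
D: 1·3+6·0+6·0+6·2+1·0 = 15 | 5·3 = 15
X: 1·4+6·0+6·0+6·0+1·6 = 10 | 5·2 = 10
gcd(1,6,6,6,1,5) = 1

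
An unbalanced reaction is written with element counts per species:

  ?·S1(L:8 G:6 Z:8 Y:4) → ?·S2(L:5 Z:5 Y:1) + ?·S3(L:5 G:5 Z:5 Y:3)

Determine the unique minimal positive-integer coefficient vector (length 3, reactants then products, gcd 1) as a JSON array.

L: 5·8 = 40 | 2·5+6·5 = 40
G: 5·6 = 30 | 2·0+6·5 = 30
Z: 5·8 = 40 | 2·5+6·5 = 40
Y: 5·4 = 20 | 2·1+6·3 = 20
gcd(5,2,6) = 1

Coefficients: [5, 2, 6]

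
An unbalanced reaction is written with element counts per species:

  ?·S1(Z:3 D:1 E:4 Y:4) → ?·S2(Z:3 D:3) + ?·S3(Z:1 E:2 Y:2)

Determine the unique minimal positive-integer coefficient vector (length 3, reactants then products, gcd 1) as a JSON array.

Z: 3·3 = 9 | 1·3+6·1 = 9
D: 3·1 = 3 | 1·3+6·0 = 3
E: 3·4 = 12 | 1·0+6·2 = 12
Y: 3·4 = 12 | 1·0+6·2 = 12
gcd(3,1,6) = 1

Coefficients: [3, 1, 6]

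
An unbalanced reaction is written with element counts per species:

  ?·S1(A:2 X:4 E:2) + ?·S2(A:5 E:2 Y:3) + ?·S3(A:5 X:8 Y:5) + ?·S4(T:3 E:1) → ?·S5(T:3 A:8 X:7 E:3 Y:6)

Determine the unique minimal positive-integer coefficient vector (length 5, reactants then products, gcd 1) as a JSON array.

Coefficients: [1, 3, 3, 4, 4]

T: 1·0+3·0+3·0+4·3 = 12 | 4·3 = 12
A: 1·2+3·5+3·5+4·0 = 32 | 4·8 = 32
X: 1·4+3·0+3·8+4·0 = 28 | 4·7 = 28
E: 1·2+3·2+3·0+4·1 = 12 | 4·3 = 12
Y: 1·0+3·3+3·5+4·0 = 24 | 4·6 = 24
gcd(1,3,3,4,4) = 1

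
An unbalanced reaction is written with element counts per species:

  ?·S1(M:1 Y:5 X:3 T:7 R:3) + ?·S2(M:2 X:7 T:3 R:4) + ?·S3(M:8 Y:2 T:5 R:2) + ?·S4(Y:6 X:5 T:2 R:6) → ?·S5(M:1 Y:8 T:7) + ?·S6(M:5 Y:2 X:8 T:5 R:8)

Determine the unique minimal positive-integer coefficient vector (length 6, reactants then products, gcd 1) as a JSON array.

M: 4·1+3·2+3·8+3·0 = 34 | 4·1+6·5 = 34
Y: 4·5+3·0+3·2+3·6 = 44 | 4·8+6·2 = 44
X: 4·3+3·7+3·0+3·5 = 48 | 4·0+6·8 = 48
T: 4·7+3·3+3·5+3·2 = 58 | 4·7+6·5 = 58
R: 4·3+3·4+3·2+3·6 = 48 | 4·0+6·8 = 48
gcd(4,3,3,3,4,6) = 1

Coefficients: [4, 3, 3, 3, 4, 6]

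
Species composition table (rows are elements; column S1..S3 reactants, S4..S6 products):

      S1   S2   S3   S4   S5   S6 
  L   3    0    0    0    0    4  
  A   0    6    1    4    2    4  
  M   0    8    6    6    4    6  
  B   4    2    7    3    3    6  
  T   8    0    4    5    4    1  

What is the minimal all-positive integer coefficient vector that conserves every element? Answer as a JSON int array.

Coefficients: [4, 6, 2, 5, 3, 3]

L: 4·3+6·0+2·0 = 12 | 5·0+3·0+3·4 = 12
A: 4·0+6·6+2·1 = 38 | 5·4+3·2+3·4 = 38
M: 4·0+6·8+2·6 = 60 | 5·6+3·4+3·6 = 60
B: 4·4+6·2+2·7 = 42 | 5·3+3·3+3·6 = 42
T: 4·8+6·0+2·4 = 40 | 5·5+3·4+3·1 = 40
gcd(4,6,2,5,3,3) = 1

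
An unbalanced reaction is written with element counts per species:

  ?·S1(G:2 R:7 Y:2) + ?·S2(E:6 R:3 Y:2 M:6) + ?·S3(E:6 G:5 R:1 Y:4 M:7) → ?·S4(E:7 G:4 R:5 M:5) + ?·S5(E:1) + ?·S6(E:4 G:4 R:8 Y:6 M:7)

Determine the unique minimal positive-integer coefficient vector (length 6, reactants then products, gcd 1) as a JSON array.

E: 3·0+2·6+2·6 = 24 | 1·7+5·1+3·4 = 24
G: 3·2+2·0+2·5 = 16 | 1·4+5·0+3·4 = 16
R: 3·7+2·3+2·1 = 29 | 1·5+5·0+3·8 = 29
Y: 3·2+2·2+2·4 = 18 | 1·0+5·0+3·6 = 18
M: 3·0+2·6+2·7 = 26 | 1·5+5·0+3·7 = 26
gcd(3,2,2,1,5,3) = 1

Coefficients: [3, 2, 2, 1, 5, 3]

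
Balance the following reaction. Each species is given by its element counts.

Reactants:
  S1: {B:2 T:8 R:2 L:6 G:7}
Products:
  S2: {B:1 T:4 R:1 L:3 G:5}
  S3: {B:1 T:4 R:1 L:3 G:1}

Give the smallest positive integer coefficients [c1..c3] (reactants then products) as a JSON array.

Coefficients: [4, 5, 3]

B: 4·2 = 8 | 5·1+3·1 = 8
T: 4·8 = 32 | 5·4+3·4 = 32
R: 4·2 = 8 | 5·1+3·1 = 8
L: 4·6 = 24 | 5·3+3·3 = 24
G: 4·7 = 28 | 5·5+3·1 = 28
gcd(4,5,3) = 1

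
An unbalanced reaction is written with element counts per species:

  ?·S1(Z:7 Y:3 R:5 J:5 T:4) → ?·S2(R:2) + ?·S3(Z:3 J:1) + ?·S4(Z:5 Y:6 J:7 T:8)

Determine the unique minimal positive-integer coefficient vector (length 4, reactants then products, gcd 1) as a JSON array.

Z: 2·7 = 14 | 5·0+3·3+1·5 = 14
Y: 2·3 = 6 | 5·0+3·0+1·6 = 6
R: 2·5 = 10 | 5·2+3·0+1·0 = 10
J: 2·5 = 10 | 5·0+3·1+1·7 = 10
T: 2·4 = 8 | 5·0+3·0+1·8 = 8
gcd(2,5,3,1) = 1

Coefficients: [2, 5, 3, 1]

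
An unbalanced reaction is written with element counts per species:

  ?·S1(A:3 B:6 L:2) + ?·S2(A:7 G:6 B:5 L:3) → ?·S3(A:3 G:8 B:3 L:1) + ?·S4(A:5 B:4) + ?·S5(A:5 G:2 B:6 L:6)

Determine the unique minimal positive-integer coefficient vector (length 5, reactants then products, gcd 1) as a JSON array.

A: 3·3+5·7 = 44 | 3·3+4·5+3·5 = 44
G: 3·0+5·6 = 30 | 3·8+4·0+3·2 = 30
B: 3·6+5·5 = 43 | 3·3+4·4+3·6 = 43
L: 3·2+5·3 = 21 | 3·1+4·0+3·6 = 21
gcd(3,5,3,4,3) = 1

Coefficients: [3, 5, 3, 4, 3]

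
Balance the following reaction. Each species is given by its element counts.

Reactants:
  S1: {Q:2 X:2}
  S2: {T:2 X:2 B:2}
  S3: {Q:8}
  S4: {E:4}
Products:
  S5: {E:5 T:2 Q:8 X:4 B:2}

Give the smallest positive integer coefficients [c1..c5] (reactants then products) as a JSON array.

E: 4·0+4·0+3·0+5·4 = 20 | 4·5 = 20
T: 4·0+4·2+3·0+5·0 = 8 | 4·2 = 8
Q: 4·2+4·0+3·8+5·0 = 32 | 4·8 = 32
X: 4·2+4·2+3·0+5·0 = 16 | 4·4 = 16
B: 4·0+4·2+3·0+5·0 = 8 | 4·2 = 8
gcd(4,4,3,5,4) = 1

Coefficients: [4, 4, 3, 5, 4]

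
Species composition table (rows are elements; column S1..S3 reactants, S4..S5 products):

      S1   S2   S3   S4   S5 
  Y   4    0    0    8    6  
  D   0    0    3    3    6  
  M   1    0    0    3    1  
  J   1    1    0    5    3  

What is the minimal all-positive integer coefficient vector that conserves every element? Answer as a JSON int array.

Y: 5·4+6·0+5·0 = 20 | 1·8+2·6 = 20
D: 5·0+6·0+5·3 = 15 | 1·3+2·6 = 15
M: 5·1+6·0+5·0 = 5 | 1·3+2·1 = 5
J: 5·1+6·1+5·0 = 11 | 1·5+2·3 = 11
gcd(5,6,5,1,2) = 1

Coefficients: [5, 6, 5, 1, 2]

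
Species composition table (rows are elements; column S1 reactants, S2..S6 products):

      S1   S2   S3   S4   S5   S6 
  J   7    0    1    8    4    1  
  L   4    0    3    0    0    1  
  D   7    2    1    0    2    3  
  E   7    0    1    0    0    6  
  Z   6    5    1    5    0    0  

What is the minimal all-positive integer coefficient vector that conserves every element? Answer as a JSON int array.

J: 4·7 = 28 | 3·0+4·1+1·8+3·4+4·1 = 28
L: 4·4 = 16 | 3·0+4·3+1·0+3·0+4·1 = 16
D: 4·7 = 28 | 3·2+4·1+1·0+3·2+4·3 = 28
E: 4·7 = 28 | 3·0+4·1+1·0+3·0+4·6 = 28
Z: 4·6 = 24 | 3·5+4·1+1·5+3·0+4·0 = 24
gcd(4,3,4,1,3,4) = 1

Coefficients: [4, 3, 4, 1, 3, 4]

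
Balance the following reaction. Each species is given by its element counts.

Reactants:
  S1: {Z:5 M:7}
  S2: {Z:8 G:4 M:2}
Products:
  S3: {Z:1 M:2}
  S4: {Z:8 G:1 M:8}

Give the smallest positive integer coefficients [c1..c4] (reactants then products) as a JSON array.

Coefficients: [6, 1, 6, 4]

Z: 6·5+1·8 = 38 | 6·1+4·8 = 38
G: 6·0+1·4 = 4 | 6·0+4·1 = 4
M: 6·7+1·2 = 44 | 6·2+4·8 = 44
gcd(6,1,6,4) = 1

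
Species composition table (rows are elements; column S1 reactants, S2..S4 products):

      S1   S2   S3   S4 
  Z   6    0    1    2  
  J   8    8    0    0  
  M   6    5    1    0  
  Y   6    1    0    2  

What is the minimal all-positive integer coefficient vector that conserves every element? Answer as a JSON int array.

Coefficients: [2, 2, 2, 5]

Z: 2·6 = 12 | 2·0+2·1+5·2 = 12
J: 2·8 = 16 | 2·8+2·0+5·0 = 16
M: 2·6 = 12 | 2·5+2·1+5·0 = 12
Y: 2·6 = 12 | 2·1+2·0+5·2 = 12
gcd(2,2,2,5) = 1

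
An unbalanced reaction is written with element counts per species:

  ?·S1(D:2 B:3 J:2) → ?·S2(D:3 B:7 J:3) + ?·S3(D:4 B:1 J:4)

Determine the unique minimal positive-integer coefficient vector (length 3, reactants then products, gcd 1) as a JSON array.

D: 5·2 = 10 | 2·3+1·4 = 10
B: 5·3 = 15 | 2·7+1·1 = 15
J: 5·2 = 10 | 2·3+1·4 = 10
gcd(5,2,1) = 1

Coefficients: [5, 2, 1]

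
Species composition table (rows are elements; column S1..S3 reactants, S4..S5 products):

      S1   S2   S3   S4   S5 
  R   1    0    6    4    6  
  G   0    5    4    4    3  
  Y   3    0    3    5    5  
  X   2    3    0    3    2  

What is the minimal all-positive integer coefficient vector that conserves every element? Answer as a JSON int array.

R: 6·1+1·0+4·6 = 30 | 3·4+3·6 = 30
G: 6·0+1·5+4·4 = 21 | 3·4+3·3 = 21
Y: 6·3+1·0+4·3 = 30 | 3·5+3·5 = 30
X: 6·2+1·3+4·0 = 15 | 3·3+3·2 = 15
gcd(6,1,4,3,3) = 1

Coefficients: [6, 1, 4, 3, 3]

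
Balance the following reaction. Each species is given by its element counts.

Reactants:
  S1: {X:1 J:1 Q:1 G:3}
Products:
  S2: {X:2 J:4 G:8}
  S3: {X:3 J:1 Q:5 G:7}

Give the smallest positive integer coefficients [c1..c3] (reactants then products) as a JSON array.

X: 5·1 = 5 | 1·2+1·3 = 5
J: 5·1 = 5 | 1·4+1·1 = 5
Q: 5·1 = 5 | 1·0+1·5 = 5
G: 5·3 = 15 | 1·8+1·7 = 15
gcd(5,1,1) = 1

Coefficients: [5, 1, 1]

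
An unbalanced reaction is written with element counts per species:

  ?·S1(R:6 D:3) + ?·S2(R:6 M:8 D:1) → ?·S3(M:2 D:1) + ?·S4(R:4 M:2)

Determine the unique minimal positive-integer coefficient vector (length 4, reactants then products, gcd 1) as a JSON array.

R: 1·6+3·6 = 24 | 6·0+6·4 = 24
M: 1·0+3·8 = 24 | 6·2+6·2 = 24
D: 1·3+3·1 = 6 | 6·1+6·0 = 6
gcd(1,3,6,6) = 1

Coefficients: [1, 3, 6, 6]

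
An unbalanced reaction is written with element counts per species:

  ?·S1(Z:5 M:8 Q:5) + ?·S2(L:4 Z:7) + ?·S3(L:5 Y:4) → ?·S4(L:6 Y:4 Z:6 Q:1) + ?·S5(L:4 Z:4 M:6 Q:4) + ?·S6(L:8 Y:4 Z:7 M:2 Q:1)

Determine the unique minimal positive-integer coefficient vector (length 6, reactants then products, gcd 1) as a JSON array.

L: 2·0+5·4+6·5 = 50 | 1·6+1·4+5·8 = 50
Y: 2·0+5·0+6·4 = 24 | 1·4+1·0+5·4 = 24
Z: 2·5+5·7+6·0 = 45 | 1·6+1·4+5·7 = 45
M: 2·8+5·0+6·0 = 16 | 1·0+1·6+5·2 = 16
Q: 2·5+5·0+6·0 = 10 | 1·1+1·4+5·1 = 10
gcd(2,5,6,1,1,5) = 1

Coefficients: [2, 5, 6, 1, 1, 5]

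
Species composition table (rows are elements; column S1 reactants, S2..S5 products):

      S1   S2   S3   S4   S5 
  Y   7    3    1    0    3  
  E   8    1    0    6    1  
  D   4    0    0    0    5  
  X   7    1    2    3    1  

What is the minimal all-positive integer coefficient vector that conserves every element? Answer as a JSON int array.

Coefficients: [5, 6, 5, 5, 4]

Y: 5·7 = 35 | 6·3+5·1+5·0+4·3 = 35
E: 5·8 = 40 | 6·1+5·0+5·6+4·1 = 40
D: 5·4 = 20 | 6·0+5·0+5·0+4·5 = 20
X: 5·7 = 35 | 6·1+5·2+5·3+4·1 = 35
gcd(5,6,5,5,4) = 1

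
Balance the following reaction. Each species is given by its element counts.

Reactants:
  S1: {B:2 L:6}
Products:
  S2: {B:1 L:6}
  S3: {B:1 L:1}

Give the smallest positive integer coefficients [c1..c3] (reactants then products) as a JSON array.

B: 5·2 = 10 | 4·1+6·1 = 10
L: 5·6 = 30 | 4·6+6·1 = 30
gcd(5,4,6) = 1

Coefficients: [5, 4, 6]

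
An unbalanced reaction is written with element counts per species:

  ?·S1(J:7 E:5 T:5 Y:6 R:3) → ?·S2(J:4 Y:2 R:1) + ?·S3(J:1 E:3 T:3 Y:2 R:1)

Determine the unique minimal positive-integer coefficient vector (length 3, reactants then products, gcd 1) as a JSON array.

J: 3·7 = 21 | 4·4+5·1 = 21
E: 3·5 = 15 | 4·0+5·3 = 15
T: 3·5 = 15 | 4·0+5·3 = 15
Y: 3·6 = 18 | 4·2+5·2 = 18
R: 3·3 = 9 | 4·1+5·1 = 9
gcd(3,4,5) = 1

Coefficients: [3, 4, 5]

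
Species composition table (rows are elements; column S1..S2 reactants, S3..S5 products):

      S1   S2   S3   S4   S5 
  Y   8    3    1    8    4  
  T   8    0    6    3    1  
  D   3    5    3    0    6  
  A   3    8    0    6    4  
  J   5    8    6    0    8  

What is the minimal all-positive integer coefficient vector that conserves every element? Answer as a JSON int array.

Y: 6·8+3·3 = 57 | 5·1+5·8+3·4 = 57
T: 6·8+3·0 = 48 | 5·6+5·3+3·1 = 48
D: 6·3+3·5 = 33 | 5·3+5·0+3·6 = 33
A: 6·3+3·8 = 42 | 5·0+5·6+3·4 = 42
J: 6·5+3·8 = 54 | 5·6+5·0+3·8 = 54
gcd(6,3,5,5,3) = 1

Coefficients: [6, 3, 5, 5, 3]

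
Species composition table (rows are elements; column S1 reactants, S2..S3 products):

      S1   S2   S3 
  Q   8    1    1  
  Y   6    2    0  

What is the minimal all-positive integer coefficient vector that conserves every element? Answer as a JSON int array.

Q: 1·8 = 8 | 3·1+5·1 = 8
Y: 1·6 = 6 | 3·2+5·0 = 6
gcd(1,3,5) = 1

Coefficients: [1, 3, 5]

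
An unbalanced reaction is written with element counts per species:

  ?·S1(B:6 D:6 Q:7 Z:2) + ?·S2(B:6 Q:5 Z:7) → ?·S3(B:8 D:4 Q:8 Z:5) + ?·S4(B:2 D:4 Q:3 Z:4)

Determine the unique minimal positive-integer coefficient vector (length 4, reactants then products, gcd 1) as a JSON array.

Coefficients: [4, 3, 5, 1]

B: 4·6+3·6 = 42 | 5·8+1·2 = 42
D: 4·6+3·0 = 24 | 5·4+1·4 = 24
Q: 4·7+3·5 = 43 | 5·8+1·3 = 43
Z: 4·2+3·7 = 29 | 5·5+1·4 = 29
gcd(4,3,5,1) = 1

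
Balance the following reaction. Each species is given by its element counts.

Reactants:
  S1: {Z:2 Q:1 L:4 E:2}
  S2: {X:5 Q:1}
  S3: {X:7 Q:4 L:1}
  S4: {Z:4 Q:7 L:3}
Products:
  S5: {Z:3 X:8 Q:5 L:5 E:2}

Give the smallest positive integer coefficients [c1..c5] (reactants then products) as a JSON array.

Z: 4·2+5·0+1·0+1·4 = 12 | 4·3 = 12
X: 4·0+5·5+1·7+1·0 = 32 | 4·8 = 32
Q: 4·1+5·1+1·4+1·7 = 20 | 4·5 = 20
L: 4·4+5·0+1·1+1·3 = 20 | 4·5 = 20
E: 4·2+5·0+1·0+1·0 = 8 | 4·2 = 8
gcd(4,5,1,1,4) = 1

Coefficients: [4, 5, 1, 1, 4]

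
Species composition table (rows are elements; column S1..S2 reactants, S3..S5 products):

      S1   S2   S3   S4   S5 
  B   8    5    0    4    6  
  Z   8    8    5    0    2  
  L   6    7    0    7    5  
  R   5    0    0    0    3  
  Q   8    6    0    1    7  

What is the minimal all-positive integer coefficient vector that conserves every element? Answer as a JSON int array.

B: 3·8+2·5 = 34 | 6·0+1·4+5·6 = 34
Z: 3·8+2·8 = 40 | 6·5+1·0+5·2 = 40
L: 3·6+2·7 = 32 | 6·0+1·7+5·5 = 32
R: 3·5+2·0 = 15 | 6·0+1·0+5·3 = 15
Q: 3·8+2·6 = 36 | 6·0+1·1+5·7 = 36
gcd(3,2,6,1,5) = 1

Coefficients: [3, 2, 6, 1, 5]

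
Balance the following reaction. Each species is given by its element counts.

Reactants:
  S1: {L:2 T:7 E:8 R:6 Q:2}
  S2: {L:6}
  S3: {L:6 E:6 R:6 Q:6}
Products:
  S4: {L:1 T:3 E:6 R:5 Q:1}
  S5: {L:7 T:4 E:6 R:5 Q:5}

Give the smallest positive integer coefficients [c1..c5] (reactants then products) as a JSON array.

Coefficients: [3, 1, 2, 3, 3]

L: 3·2+1·6+2·6 = 24 | 3·1+3·7 = 24
T: 3·7+1·0+2·0 = 21 | 3·3+3·4 = 21
E: 3·8+1·0+2·6 = 36 | 3·6+3·6 = 36
R: 3·6+1·0+2·6 = 30 | 3·5+3·5 = 30
Q: 3·2+1·0+2·6 = 18 | 3·1+3·5 = 18
gcd(3,1,2,3,3) = 1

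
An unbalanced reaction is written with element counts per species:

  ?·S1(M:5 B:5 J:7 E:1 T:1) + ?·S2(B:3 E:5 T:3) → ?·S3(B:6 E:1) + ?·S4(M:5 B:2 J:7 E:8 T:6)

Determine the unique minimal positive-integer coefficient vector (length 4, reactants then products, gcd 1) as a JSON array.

M: 3·5+5·0 = 15 | 4·0+3·5 = 15
B: 3·5+5·3 = 30 | 4·6+3·2 = 30
J: 3·7+5·0 = 21 | 4·0+3·7 = 21
E: 3·1+5·5 = 28 | 4·1+3·8 = 28
T: 3·1+5·3 = 18 | 4·0+3·6 = 18
gcd(3,5,4,3) = 1

Coefficients: [3, 5, 4, 3]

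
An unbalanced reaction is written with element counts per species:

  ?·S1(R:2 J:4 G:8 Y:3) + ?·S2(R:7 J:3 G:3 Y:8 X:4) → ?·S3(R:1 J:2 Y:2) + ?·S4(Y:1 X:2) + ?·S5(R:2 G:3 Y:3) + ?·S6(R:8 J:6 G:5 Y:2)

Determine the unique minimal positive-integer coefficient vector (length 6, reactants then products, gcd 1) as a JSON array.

R: 1·2+2·7 = 16 | 2·1+4·0+3·2+1·8 = 16
J: 1·4+2·3 = 10 | 2·2+4·0+3·0+1·6 = 10
G: 1·8+2·3 = 14 | 2·0+4·0+3·3+1·5 = 14
Y: 1·3+2·8 = 19 | 2·2+4·1+3·3+1·2 = 19
X: 1·0+2·4 = 8 | 2·0+4·2+3·0+1·0 = 8
gcd(1,2,2,4,3,1) = 1

Coefficients: [1, 2, 2, 4, 3, 1]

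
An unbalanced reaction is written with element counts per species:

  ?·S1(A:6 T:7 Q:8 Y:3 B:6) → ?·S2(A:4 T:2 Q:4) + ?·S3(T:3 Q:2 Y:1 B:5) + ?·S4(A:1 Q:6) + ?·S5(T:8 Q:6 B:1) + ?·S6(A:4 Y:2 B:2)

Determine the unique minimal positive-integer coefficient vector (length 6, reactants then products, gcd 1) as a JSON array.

A: 5·6 = 30 | 1·4+3·0+2·1+3·0+6·4 = 30
T: 5·7 = 35 | 1·2+3·3+2·0+3·8+6·0 = 35
Q: 5·8 = 40 | 1·4+3·2+2·6+3·6+6·0 = 40
Y: 5·3 = 15 | 1·0+3·1+2·0+3·0+6·2 = 15
B: 5·6 = 30 | 1·0+3·5+2·0+3·1+6·2 = 30
gcd(5,1,3,2,3,6) = 1

Coefficients: [5, 1, 3, 2, 3, 6]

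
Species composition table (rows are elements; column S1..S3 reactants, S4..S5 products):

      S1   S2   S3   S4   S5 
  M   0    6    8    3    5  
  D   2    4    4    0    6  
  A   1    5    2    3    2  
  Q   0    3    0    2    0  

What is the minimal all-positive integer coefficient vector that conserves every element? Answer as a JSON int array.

M: 4·0+4·6+3·8 = 48 | 6·3+6·5 = 48
D: 4·2+4·4+3·4 = 36 | 6·0+6·6 = 36
A: 4·1+4·5+3·2 = 30 | 6·3+6·2 = 30
Q: 4·0+4·3+3·0 = 12 | 6·2+6·0 = 12
gcd(4,4,3,6,6) = 1

Coefficients: [4, 4, 3, 6, 6]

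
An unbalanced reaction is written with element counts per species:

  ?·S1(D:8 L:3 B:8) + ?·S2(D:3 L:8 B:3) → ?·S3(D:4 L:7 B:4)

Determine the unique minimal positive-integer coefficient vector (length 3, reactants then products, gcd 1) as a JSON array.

D: 1·8+4·3 = 20 | 5·4 = 20
L: 1·3+4·8 = 35 | 5·7 = 35
B: 1·8+4·3 = 20 | 5·4 = 20
gcd(1,4,5) = 1

Coefficients: [1, 4, 5]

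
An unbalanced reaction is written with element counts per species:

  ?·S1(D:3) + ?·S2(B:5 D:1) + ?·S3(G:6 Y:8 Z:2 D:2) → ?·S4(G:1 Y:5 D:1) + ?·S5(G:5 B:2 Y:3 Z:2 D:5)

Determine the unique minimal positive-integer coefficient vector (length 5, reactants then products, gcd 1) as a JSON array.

Coefficients: [6, 2, 5, 5, 5]

G: 6·0+2·0+5·6 = 30 | 5·1+5·5 = 30
B: 6·0+2·5+5·0 = 10 | 5·0+5·2 = 10
Y: 6·0+2·0+5·8 = 40 | 5·5+5·3 = 40
Z: 6·0+2·0+5·2 = 10 | 5·0+5·2 = 10
D: 6·3+2·1+5·2 = 30 | 5·1+5·5 = 30
gcd(6,2,5,5,5) = 1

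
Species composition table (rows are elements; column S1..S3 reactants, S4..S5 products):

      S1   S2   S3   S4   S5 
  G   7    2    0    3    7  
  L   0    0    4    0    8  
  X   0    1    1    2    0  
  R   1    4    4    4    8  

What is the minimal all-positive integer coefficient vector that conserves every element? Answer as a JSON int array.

G: 4·7+4·2+6·0 = 36 | 5·3+3·7 = 36
L: 4·0+4·0+6·4 = 24 | 5·0+3·8 = 24
X: 4·0+4·1+6·1 = 10 | 5·2+3·0 = 10
R: 4·1+4·4+6·4 = 44 | 5·4+3·8 = 44
gcd(4,4,6,5,3) = 1

Coefficients: [4, 4, 6, 5, 3]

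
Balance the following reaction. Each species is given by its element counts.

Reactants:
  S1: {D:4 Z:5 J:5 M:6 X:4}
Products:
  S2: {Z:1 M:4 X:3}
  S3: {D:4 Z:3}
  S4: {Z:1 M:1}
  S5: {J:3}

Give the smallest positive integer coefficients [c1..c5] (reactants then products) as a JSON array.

Coefficients: [3, 4, 3, 2, 5]

D: 3·4 = 12 | 4·0+3·4+2·0+5·0 = 12
Z: 3·5 = 15 | 4·1+3·3+2·1+5·0 = 15
J: 3·5 = 15 | 4·0+3·0+2·0+5·3 = 15
M: 3·6 = 18 | 4·4+3·0+2·1+5·0 = 18
X: 3·4 = 12 | 4·3+3·0+2·0+5·0 = 12
gcd(3,4,3,2,5) = 1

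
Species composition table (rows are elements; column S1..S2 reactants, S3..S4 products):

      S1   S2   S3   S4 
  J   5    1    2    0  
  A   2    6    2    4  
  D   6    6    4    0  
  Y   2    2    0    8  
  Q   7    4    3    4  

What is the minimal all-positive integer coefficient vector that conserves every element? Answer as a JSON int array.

J: 2·5+2·1 = 12 | 6·2+1·0 = 12
A: 2·2+2·6 = 16 | 6·2+1·4 = 16
D: 2·6+2·6 = 24 | 6·4+1·0 = 24
Y: 2·2+2·2 = 8 | 6·0+1·8 = 8
Q: 2·7+2·4 = 22 | 6·3+1·4 = 22
gcd(2,2,6,1) = 1

Coefficients: [2, 2, 6, 1]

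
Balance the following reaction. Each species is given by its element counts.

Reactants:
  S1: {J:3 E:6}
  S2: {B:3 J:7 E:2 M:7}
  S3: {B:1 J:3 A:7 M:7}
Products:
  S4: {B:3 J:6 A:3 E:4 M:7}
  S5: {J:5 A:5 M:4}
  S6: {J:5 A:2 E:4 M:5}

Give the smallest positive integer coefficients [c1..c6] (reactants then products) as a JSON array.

Coefficients: [3, 3, 3, 4, 1, 2]

B: 3·0+3·3+3·1 = 12 | 4·3+1·0+2·0 = 12
J: 3·3+3·7+3·3 = 39 | 4·6+1·5+2·5 = 39
A: 3·0+3·0+3·7 = 21 | 4·3+1·5+2·2 = 21
E: 3·6+3·2+3·0 = 24 | 4·4+1·0+2·4 = 24
M: 3·0+3·7+3·7 = 42 | 4·7+1·4+2·5 = 42
gcd(3,3,3,4,1,2) = 1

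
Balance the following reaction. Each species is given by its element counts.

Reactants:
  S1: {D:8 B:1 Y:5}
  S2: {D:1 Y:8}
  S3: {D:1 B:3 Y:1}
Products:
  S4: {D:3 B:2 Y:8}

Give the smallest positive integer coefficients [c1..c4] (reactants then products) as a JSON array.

D: 1·8+4·1+3·1 = 15 | 5·3 = 15
B: 1·1+4·0+3·3 = 10 | 5·2 = 10
Y: 1·5+4·8+3·1 = 40 | 5·8 = 40
gcd(1,4,3,5) = 1

Coefficients: [1, 4, 3, 5]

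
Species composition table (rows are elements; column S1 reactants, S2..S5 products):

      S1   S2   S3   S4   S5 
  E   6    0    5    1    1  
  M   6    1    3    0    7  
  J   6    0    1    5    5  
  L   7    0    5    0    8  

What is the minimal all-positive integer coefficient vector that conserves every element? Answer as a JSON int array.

Coefficients: [4, 5, 4, 3, 1]

E: 4·6 = 24 | 5·0+4·5+3·1+1·1 = 24
M: 4·6 = 24 | 5·1+4·3+3·0+1·7 = 24
J: 4·6 = 24 | 5·0+4·1+3·5+1·5 = 24
L: 4·7 = 28 | 5·0+4·5+3·0+1·8 = 28
gcd(4,5,4,3,1) = 1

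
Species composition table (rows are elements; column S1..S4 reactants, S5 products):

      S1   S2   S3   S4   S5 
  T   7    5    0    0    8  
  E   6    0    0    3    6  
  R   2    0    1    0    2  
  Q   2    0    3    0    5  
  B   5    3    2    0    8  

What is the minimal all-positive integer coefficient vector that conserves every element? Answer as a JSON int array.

Coefficients: [1, 5, 6, 6, 4]

T: 1·7+5·5+6·0+6·0 = 32 | 4·8 = 32
E: 1·6+5·0+6·0+6·3 = 24 | 4·6 = 24
R: 1·2+5·0+6·1+6·0 = 8 | 4·2 = 8
Q: 1·2+5·0+6·3+6·0 = 20 | 4·5 = 20
B: 1·5+5·3+6·2+6·0 = 32 | 4·8 = 32
gcd(1,5,6,6,4) = 1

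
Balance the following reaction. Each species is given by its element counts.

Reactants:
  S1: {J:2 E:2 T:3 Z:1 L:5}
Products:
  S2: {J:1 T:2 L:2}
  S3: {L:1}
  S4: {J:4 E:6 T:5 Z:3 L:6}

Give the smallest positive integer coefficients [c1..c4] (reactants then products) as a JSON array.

J: 3·2 = 6 | 2·1+5·0+1·4 = 6
E: 3·2 = 6 | 2·0+5·0+1·6 = 6
T: 3·3 = 9 | 2·2+5·0+1·5 = 9
Z: 3·1 = 3 | 2·0+5·0+1·3 = 3
L: 3·5 = 15 | 2·2+5·1+1·6 = 15
gcd(3,2,5,1) = 1

Coefficients: [3, 2, 5, 1]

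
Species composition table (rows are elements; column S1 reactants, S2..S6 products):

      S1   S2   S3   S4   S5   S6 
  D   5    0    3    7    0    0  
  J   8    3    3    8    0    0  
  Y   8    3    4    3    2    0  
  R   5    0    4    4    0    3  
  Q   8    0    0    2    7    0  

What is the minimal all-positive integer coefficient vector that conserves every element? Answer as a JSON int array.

D: 6·5 = 30 | 5·0+3·3+3·7+6·0+2·0 = 30
J: 6·8 = 48 | 5·3+3·3+3·8+6·0+2·0 = 48
Y: 6·8 = 48 | 5·3+3·4+3·3+6·2+2·0 = 48
R: 6·5 = 30 | 5·0+3·4+3·4+6·0+2·3 = 30
Q: 6·8 = 48 | 5·0+3·0+3·2+6·7+2·0 = 48
gcd(6,5,3,3,6,2) = 1

Coefficients: [6, 5, 3, 3, 6, 2]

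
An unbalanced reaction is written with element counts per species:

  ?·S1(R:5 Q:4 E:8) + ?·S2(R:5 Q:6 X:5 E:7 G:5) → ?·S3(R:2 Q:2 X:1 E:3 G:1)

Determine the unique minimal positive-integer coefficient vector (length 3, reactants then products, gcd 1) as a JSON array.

Coefficients: [1, 1, 5]

R: 1·5+1·5 = 10 | 5·2 = 10
Q: 1·4+1·6 = 10 | 5·2 = 10
X: 1·0+1·5 = 5 | 5·1 = 5
E: 1·8+1·7 = 15 | 5·3 = 15
G: 1·0+1·5 = 5 | 5·1 = 5
gcd(1,1,5) = 1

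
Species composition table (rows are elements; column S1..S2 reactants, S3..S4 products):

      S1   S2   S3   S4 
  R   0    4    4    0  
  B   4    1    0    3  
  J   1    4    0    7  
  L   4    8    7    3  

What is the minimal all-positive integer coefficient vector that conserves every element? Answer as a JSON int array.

R: 1·0+5·4 = 20 | 5·4+3·0 = 20
B: 1·4+5·1 = 9 | 5·0+3·3 = 9
J: 1·1+5·4 = 21 | 5·0+3·7 = 21
L: 1·4+5·8 = 44 | 5·7+3·3 = 44
gcd(1,5,5,3) = 1

Coefficients: [1, 5, 5, 3]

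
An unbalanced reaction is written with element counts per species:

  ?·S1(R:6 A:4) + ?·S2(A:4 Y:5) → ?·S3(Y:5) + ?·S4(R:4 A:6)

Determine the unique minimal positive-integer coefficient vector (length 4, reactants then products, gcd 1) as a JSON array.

R: 4·6+5·0 = 24 | 5·0+6·4 = 24
A: 4·4+5·4 = 36 | 5·0+6·6 = 36
Y: 4·0+5·5 = 25 | 5·5+6·0 = 25
gcd(4,5,5,6) = 1

Coefficients: [4, 5, 5, 6]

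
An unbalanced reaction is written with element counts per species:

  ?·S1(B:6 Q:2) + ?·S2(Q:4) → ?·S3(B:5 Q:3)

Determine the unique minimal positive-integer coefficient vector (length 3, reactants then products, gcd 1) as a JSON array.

Coefficients: [5, 2, 6]

B: 5·6+2·0 = 30 | 6·5 = 30
Q: 5·2+2·4 = 18 | 6·3 = 18
gcd(5,2,6) = 1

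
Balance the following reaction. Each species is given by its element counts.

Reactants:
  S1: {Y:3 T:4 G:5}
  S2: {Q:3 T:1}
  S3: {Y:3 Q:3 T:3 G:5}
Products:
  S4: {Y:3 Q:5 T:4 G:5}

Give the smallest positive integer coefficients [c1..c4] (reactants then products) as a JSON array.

Coefficients: [1, 5, 5, 6]

Y: 1·3+5·0+5·3 = 18 | 6·3 = 18
Q: 1·0+5·3+5·3 = 30 | 6·5 = 30
T: 1·4+5·1+5·3 = 24 | 6·4 = 24
G: 1·5+5·0+5·5 = 30 | 6·5 = 30
gcd(1,5,5,6) = 1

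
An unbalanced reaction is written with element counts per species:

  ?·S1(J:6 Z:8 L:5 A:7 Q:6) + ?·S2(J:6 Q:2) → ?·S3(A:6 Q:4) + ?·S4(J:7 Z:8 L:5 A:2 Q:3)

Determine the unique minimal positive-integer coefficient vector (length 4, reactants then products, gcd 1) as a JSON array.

Coefficients: [6, 1, 5, 6]

J: 6·6+1·6 = 42 | 5·0+6·7 = 42
Z: 6·8+1·0 = 48 | 5·0+6·8 = 48
L: 6·5+1·0 = 30 | 5·0+6·5 = 30
A: 6·7+1·0 = 42 | 5·6+6·2 = 42
Q: 6·6+1·2 = 38 | 5·4+6·3 = 38
gcd(6,1,5,6) = 1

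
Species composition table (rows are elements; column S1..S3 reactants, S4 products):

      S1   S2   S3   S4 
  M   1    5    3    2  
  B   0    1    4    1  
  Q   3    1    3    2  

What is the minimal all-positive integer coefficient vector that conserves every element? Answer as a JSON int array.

M: 2·1+1·5+1·3 = 10 | 5·2 = 10
B: 2·0+1·1+1·4 = 5 | 5·1 = 5
Q: 2·3+1·1+1·3 = 10 | 5·2 = 10
gcd(2,1,1,5) = 1

Coefficients: [2, 1, 1, 5]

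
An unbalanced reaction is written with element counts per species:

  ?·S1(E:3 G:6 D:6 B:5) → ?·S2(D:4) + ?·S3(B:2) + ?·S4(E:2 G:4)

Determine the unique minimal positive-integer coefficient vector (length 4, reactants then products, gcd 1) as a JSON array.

E: 2·3 = 6 | 3·0+5·0+3·2 = 6
G: 2·6 = 12 | 3·0+5·0+3·4 = 12
D: 2·6 = 12 | 3·4+5·0+3·0 = 12
B: 2·5 = 10 | 3·0+5·2+3·0 = 10
gcd(2,3,5,3) = 1

Coefficients: [2, 3, 5, 3]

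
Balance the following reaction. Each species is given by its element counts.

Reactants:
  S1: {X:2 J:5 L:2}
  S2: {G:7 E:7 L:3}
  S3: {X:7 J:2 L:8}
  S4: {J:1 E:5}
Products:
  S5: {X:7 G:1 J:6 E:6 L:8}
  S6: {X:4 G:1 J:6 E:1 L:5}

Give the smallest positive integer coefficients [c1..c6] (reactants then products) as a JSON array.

Coefficients: [6, 1, 4, 4, 4, 3]

X: 6·2+1·0+4·7+4·0 = 40 | 4·7+3·4 = 40
G: 6·0+1·7+4·0+4·0 = 7 | 4·1+3·1 = 7
J: 6·5+1·0+4·2+4·1 = 42 | 4·6+3·6 = 42
E: 6·0+1·7+4·0+4·5 = 27 | 4·6+3·1 = 27
L: 6·2+1·3+4·8+4·0 = 47 | 4·8+3·5 = 47
gcd(6,1,4,4,4,3) = 1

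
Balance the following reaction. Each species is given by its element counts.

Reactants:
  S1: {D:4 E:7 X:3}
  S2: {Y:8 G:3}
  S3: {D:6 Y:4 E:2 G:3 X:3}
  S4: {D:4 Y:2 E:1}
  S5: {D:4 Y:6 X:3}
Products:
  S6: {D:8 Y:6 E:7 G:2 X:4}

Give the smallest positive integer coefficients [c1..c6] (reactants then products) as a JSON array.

D: 5·4+2·0+2·6+3·4+1·4 = 48 | 6·8 = 48
Y: 5·0+2·8+2·4+3·2+1·6 = 36 | 6·6 = 36
E: 5·7+2·0+2·2+3·1+1·0 = 42 | 6·7 = 42
G: 5·0+2·3+2·3+3·0+1·0 = 12 | 6·2 = 12
X: 5·3+2·0+2·3+3·0+1·3 = 24 | 6·4 = 24
gcd(5,2,2,3,1,6) = 1

Coefficients: [5, 2, 2, 3, 1, 6]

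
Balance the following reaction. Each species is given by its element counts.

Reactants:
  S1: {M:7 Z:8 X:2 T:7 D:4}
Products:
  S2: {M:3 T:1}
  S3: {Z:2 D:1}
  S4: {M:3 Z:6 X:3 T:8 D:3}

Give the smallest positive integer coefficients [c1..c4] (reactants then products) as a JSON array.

Coefficients: [3, 5, 6, 2]

M: 3·7 = 21 | 5·3+6·0+2·3 = 21
Z: 3·8 = 24 | 5·0+6·2+2·6 = 24
X: 3·2 = 6 | 5·0+6·0+2·3 = 6
T: 3·7 = 21 | 5·1+6·0+2·8 = 21
D: 3·4 = 12 | 5·0+6·1+2·3 = 12
gcd(3,5,6,2) = 1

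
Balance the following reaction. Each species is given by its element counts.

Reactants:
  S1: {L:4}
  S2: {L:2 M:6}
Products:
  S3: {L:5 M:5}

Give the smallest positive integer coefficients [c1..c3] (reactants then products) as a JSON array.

Coefficients: [5, 5, 6]

L: 5·4+5·2 = 30 | 6·5 = 30
M: 5·0+5·6 = 30 | 6·5 = 30
gcd(5,5,6) = 1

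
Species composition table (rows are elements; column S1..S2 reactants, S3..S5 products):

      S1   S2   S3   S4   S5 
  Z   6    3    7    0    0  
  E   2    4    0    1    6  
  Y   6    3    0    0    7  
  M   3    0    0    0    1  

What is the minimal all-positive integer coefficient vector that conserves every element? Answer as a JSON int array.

Coefficients: [1, 5, 3, 4, 3]

Z: 1·6+5·3 = 21 | 3·7+4·0+3·0 = 21
E: 1·2+5·4 = 22 | 3·0+4·1+3·6 = 22
Y: 1·6+5·3 = 21 | 3·0+4·0+3·7 = 21
M: 1·3+5·0 = 3 | 3·0+4·0+3·1 = 3
gcd(1,5,3,4,3) = 1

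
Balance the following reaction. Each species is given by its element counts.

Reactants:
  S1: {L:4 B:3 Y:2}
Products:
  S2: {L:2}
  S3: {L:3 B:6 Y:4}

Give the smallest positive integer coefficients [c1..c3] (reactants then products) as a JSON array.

L: 4·4 = 16 | 5·2+2·3 = 16
B: 4·3 = 12 | 5·0+2·6 = 12
Y: 4·2 = 8 | 5·0+2·4 = 8
gcd(4,5,2) = 1

Coefficients: [4, 5, 2]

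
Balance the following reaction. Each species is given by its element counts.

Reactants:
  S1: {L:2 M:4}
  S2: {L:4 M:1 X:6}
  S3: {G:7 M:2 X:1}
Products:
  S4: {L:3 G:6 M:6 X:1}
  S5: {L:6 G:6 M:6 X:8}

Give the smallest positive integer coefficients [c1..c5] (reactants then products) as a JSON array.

Coefficients: [6, 6, 6, 2, 5]

L: 6·2+6·4+6·0 = 36 | 2·3+5·6 = 36
G: 6·0+6·0+6·7 = 42 | 2·6+5·6 = 42
M: 6·4+6·1+6·2 = 42 | 2·6+5·6 = 42
X: 6·0+6·6+6·1 = 42 | 2·1+5·8 = 42
gcd(6,6,6,2,5) = 1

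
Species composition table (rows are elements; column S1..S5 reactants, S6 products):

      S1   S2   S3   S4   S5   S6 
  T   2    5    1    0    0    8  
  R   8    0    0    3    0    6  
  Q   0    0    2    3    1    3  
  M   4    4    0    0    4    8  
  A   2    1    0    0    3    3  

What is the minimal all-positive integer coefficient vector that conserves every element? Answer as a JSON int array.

T: 3·2+6·5+4·1+2·0+1·0 = 40 | 5·8 = 40
R: 3·8+6·0+4·0+2·3+1·0 = 30 | 5·6 = 30
Q: 3·0+6·0+4·2+2·3+1·1 = 15 | 5·3 = 15
M: 3·4+6·4+4·0+2·0+1·4 = 40 | 5·8 = 40
A: 3·2+6·1+4·0+2·0+1·3 = 15 | 5·3 = 15
gcd(3,6,4,2,1,5) = 1

Coefficients: [3, 6, 4, 2, 1, 5]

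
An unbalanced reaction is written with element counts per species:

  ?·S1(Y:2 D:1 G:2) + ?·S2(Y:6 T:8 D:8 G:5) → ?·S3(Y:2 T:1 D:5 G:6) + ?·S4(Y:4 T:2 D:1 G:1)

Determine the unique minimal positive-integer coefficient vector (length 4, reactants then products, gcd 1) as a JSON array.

Coefficients: [5, 1, 2, 3]

Y: 5·2+1·6 = 16 | 2·2+3·4 = 16
T: 5·0+1·8 = 8 | 2·1+3·2 = 8
D: 5·1+1·8 = 13 | 2·5+3·1 = 13
G: 5·2+1·5 = 15 | 2·6+3·1 = 15
gcd(5,1,2,3) = 1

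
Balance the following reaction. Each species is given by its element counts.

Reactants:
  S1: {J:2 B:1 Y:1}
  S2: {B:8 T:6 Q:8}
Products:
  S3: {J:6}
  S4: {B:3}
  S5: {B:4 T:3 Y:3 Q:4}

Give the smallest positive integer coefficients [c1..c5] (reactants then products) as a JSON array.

J: 6·2+1·0 = 12 | 2·6+2·0+2·0 = 12
B: 6·1+1·8 = 14 | 2·0+2·3+2·4 = 14
T: 6·0+1·6 = 6 | 2·0+2·0+2·3 = 6
Y: 6·1+1·0 = 6 | 2·0+2·0+2·3 = 6
Q: 6·0+1·8 = 8 | 2·0+2·0+2·4 = 8
gcd(6,1,2,2,2) = 1

Coefficients: [6, 1, 2, 2, 2]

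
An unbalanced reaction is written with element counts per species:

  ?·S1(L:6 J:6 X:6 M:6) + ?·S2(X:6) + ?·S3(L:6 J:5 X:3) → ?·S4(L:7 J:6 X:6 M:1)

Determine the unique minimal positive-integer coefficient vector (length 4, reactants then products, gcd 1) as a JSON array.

Coefficients: [1, 2, 6, 6]

L: 1·6+2·0+6·6 = 42 | 6·7 = 42
J: 1·6+2·0+6·5 = 36 | 6·6 = 36
X: 1·6+2·6+6·3 = 36 | 6·6 = 36
M: 1·6+2·0+6·0 = 6 | 6·1 = 6
gcd(1,2,6,6) = 1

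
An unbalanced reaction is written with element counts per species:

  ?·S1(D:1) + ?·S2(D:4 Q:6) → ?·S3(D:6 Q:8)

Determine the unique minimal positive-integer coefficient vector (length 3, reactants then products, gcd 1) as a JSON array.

D: 2·1+4·4 = 18 | 3·6 = 18
Q: 2·0+4·6 = 24 | 3·8 = 24
gcd(2,4,3) = 1

Coefficients: [2, 4, 3]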